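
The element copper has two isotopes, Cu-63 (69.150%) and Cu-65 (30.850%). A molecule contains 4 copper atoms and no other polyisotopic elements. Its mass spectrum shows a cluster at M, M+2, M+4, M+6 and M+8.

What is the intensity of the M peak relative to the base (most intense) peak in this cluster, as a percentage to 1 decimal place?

(0.69150 + 0.30850)^4 gives M 0.2286, M+2 0.4080, M+4 0.2731, M+6 0.0812, M+8 0.0091; the largest is M+2.
P(M+2) = C(4,1) × 0.69150^3 × 0.30850^1 = 4 × 0.33065611 × 0.3085 = 0.408030 (base)
P(M) = C(4,0) × 0.69150^4 × 0.30850^0 = 1 × 0.2286487 × 1.0000 = 0.228649
Relative intensity = 0.228649 / 0.408030 × 100 = 56.0

56.0%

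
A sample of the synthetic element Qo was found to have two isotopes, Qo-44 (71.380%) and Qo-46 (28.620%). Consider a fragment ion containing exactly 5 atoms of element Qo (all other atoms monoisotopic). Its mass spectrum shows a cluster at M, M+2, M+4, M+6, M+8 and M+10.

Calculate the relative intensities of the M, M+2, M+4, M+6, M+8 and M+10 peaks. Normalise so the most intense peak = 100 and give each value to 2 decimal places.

Expanding (0.71380 + 0.28620)^5:
P(M) = 0.71380^5 = 0.185303
P(M+2) = 5 × 0.71380^4 × 0.28620^1 = 0.371489
P(M+4) = 10 × 0.71380^3 × 0.28620^2 = 0.297899
P(M+6) = 10 × 0.71380^2 × 0.28620^3 = 0.119443
P(M+8) = 5 × 0.71380^1 × 0.28620^4 = 0.023946
P(M+10) = 0.28620^5 = 0.001920
The M+2 peak is largest (0.371489); scaling to 100 gives 49.88 : 100.00 : 80.19 : 32.15 : 6.45 : 0.52.

49.88 : 100.00 : 80.19 : 32.15 : 6.45 : 0.52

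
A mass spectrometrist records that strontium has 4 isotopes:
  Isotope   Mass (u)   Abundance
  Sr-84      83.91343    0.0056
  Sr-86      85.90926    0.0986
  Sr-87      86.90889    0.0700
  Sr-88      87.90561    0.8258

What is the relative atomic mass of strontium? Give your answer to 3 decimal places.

87.617 u

Average mass = Σ (abundance × isotope mass) = 0.0056 × 83.91343 + 0.0986 × 85.90926 + 0.0700 × 86.90889 + 0.8258 × 87.90561
= 0.469915 + 8.470653 + 6.083622 + 72.592453 = 87.616643 u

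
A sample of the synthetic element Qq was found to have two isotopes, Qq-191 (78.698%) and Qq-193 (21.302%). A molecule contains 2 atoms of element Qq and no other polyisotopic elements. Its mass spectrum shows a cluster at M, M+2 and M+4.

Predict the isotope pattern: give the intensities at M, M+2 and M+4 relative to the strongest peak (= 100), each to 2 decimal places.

The 2 Qq atoms are independent, so intensities follow the terms of (0.78698 + 0.21302)^2.
P(M) = 0.78698^2 = 0.619338
P(M+2) = 2 × 0.78698^1 × 0.21302^1 = 0.335285
P(M+4) = 0.21302^2 = 0.045378
The M peak is largest (0.619338); scaling to 100 gives 100.00 : 54.14 : 7.33.

100.00 : 54.14 : 7.33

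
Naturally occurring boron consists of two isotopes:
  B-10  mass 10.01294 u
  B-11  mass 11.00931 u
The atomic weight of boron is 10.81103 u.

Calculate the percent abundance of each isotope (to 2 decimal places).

Let x be the fractional abundance of B-10; then B-11 has abundance 1 − x.
10.01294·x + 11.00931·(1 − x) = 10.81103
(10.01294 − 11.00931)·x = 10.81103 − 11.00931
x = -0.19828 / -0.99637 = 0.19900 → 19.90% B-10, 80.10% B-11.

B-10: 19.90%, B-11: 80.10%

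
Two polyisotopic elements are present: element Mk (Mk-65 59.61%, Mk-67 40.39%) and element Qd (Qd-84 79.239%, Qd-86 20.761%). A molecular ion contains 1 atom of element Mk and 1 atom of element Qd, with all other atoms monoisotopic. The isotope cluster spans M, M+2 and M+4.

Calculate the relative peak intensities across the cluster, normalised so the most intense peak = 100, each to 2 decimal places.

Element Mk pattern (n=1): 0.5961 : 0.4039
Element Qd pattern (n=1): 0.79239 : 0.20761
Convolve the two distributions (both contribute in 2-u steps):
  M: 0.5961×0.79239 = 0.472344
  M+2: 0.5961×0.20761 + 0.4039×0.79239 = 0.443803
  M+4: 0.4039×0.20761 = 0.083854
Scale to base peak (0.472344) = 100: 100.00 : 93.96 : 17.75

100.00 : 93.96 : 17.75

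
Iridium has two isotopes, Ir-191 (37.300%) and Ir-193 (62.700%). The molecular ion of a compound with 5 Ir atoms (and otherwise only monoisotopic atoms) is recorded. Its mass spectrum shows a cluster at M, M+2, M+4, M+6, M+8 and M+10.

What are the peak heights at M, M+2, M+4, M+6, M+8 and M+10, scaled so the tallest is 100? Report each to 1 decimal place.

Each Ir atom is independently Ir-191 (p = 0.37300) or Ir-193 (q = 0.62700); the cluster is the binomial expansion (p + q)^5.
P(M) = 0.37300^5 = 0.007220
P(M+2) = 5 × 0.37300^4 × 0.62700^1 = 0.060684
P(M+4) = 10 × 0.37300^3 × 0.62700^2 = 0.204015
P(M+6) = 10 × 0.37300^2 × 0.62700^3 = 0.342942
P(M+8) = 5 × 0.37300^1 × 0.62700^4 = 0.288237
P(M+10) = 0.62700^5 = 0.096903
The M+6 peak is largest (0.342942); scaling to 100 gives 2.1 : 17.7 : 59.5 : 100.0 : 84.0 : 28.3.

2.1 : 17.7 : 59.5 : 100.0 : 84.0 : 28.3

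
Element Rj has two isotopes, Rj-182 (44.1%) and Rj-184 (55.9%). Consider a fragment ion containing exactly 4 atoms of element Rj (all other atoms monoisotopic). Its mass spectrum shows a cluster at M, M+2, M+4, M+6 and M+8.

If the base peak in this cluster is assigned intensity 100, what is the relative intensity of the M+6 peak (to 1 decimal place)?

(0.441 + 0.559)^4 gives M 0.0378, M+2 0.1918, M+4 0.3646, M+6 0.3081, M+8 0.0976; the largest is M+4.
P(M+4) = C(4,2) × 0.441^2 × 0.559^2 = 6 × 0.194481 × 0.312481 = 0.364630 (base)
P(M+6) = C(4,3) × 0.441^1 × 0.559^3 = 4 × 0.4410 × 0.17467688 = 0.308130
Relative intensity = 0.308130 / 0.364630 × 100 = 84.5

84.5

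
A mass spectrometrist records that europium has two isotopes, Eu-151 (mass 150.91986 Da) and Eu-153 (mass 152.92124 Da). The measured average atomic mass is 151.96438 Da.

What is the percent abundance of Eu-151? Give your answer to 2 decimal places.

47.81%

With x = fraction of Eu-151 (so Eu-153 is 1 − x):
150.91986·x + 152.92124·(1 − x) = 151.96438
(150.91986 − 152.92124)·x = 151.96438 − 152.92124
x = -0.95686 / -2.00138 = 0.47810 → 47.81% Eu-151, 52.19% Eu-153.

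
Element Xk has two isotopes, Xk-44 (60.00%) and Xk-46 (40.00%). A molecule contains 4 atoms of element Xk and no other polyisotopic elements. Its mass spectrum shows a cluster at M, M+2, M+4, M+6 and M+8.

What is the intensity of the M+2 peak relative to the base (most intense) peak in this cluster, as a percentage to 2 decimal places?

100.00%

(0.6000 + 0.4000)^4 gives M 0.1296, M+2 0.3456, M+4 0.3456, M+6 0.1536, M+8 0.0256; the largest is M+4.
P(M+4) = C(4,2) × 0.6000^2 × 0.4000^2 = 6 × 0.3600 × 0.1600 = 0.345600 (base)
P(M+2) = C(4,1) × 0.6000^3 × 0.4000^1 = 4 × 0.2160 × 0.4000 = 0.345600
Relative intensity = 0.345600 / 0.345600 × 100 = 100.00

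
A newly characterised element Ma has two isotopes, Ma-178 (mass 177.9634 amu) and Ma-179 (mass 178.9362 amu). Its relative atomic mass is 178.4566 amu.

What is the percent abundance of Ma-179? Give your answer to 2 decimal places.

Writing the weighted mean with unknown fraction x of Ma-178:
177.9634·x + 178.9362·(1 − x) = 178.4566
(177.9634 − 178.9362)·x = 178.4566 − 178.9362
x = -0.4796 / -0.9728 = 0.49301 → 49.30% Ma-178, 50.70% Ma-179.

50.70%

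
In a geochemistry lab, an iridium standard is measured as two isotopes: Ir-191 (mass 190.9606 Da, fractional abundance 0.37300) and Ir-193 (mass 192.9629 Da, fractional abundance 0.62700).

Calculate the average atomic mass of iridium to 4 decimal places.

The abundance-weighted mean is 0.37300 × 190.9606 + 0.62700 × 192.9629
= 71.22830 + 120.98774 = 192.21604 Da

192.2160 Da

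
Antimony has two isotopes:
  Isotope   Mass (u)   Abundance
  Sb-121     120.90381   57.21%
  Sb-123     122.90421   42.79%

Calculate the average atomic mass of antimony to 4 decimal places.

The abundance-weighted mean is 0.5721 × 120.90381 + 0.4279 × 122.90421
= 69.169070 + 52.590711 = 121.759781 u

121.7598 u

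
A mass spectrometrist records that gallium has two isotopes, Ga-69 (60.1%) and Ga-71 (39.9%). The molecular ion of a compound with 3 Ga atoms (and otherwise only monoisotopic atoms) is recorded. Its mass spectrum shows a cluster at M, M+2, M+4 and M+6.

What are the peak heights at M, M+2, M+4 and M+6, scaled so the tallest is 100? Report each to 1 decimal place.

50.2 : 100.0 : 66.4 : 14.7

The 3 Ga atoms are independent, so intensities follow the terms of (0.601 + 0.399)^3.
P(M) = 0.601^3 = 0.217082
P(M+2) = 3 × 0.601^2 × 0.399^1 = 0.432358
P(M+4) = 3 × 0.601^1 × 0.399^2 = 0.287039
P(M+6) = 0.399^3 = 0.063521
The M+2 peak is largest (0.432358); scaling to 100 gives 50.2 : 100.0 : 66.4 : 14.7.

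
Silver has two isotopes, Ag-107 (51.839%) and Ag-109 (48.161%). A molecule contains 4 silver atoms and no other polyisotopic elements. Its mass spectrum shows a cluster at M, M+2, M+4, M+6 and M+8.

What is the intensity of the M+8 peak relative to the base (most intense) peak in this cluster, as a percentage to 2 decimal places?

(0.51839 + 0.48161)^4 gives M 0.0722, M+2 0.2684, M+4 0.3740, M+6 0.2316, M+8 0.0538; the largest is M+4.
P(M+4) = C(4,2) × 0.51839^2 × 0.48161^2 = 6 × 0.26872819 × 0.23194819 = 0.373986 (base)
P(M+8) = C(4,4) × 0.51839^0 × 0.48161^4 = 1 × 1.0000 × 0.05379996 = 0.053800
Relative intensity = 0.053800 / 0.373986 × 100 = 14.39

14.39%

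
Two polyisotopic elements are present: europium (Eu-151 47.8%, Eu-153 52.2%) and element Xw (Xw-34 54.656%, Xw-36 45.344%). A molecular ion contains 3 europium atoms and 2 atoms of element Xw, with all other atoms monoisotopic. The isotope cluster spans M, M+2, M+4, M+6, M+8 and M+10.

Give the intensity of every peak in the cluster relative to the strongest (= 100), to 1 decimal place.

Europium pattern (n=3): 0.10921535 : 0.35780594 : 0.39074206 : 0.14223665
Element Xw pattern (n=2): 0.29872783 : 0.49566433 : 0.20560783
Convolve the two distributions (both contribute in 2-u steps):
  M: 0.10921535×0.29872783 = 0.032626
  M+2: 0.10921535×0.49566433 + 0.35780594×0.29872783 = 0.161021
  M+4: 0.10921535×0.20560783 + 0.35780594×0.49566433 + 0.39074206×0.29872783 = 0.316533
  M+6: 0.35780594×0.20560783 + 0.39074206×0.49566433 + 0.14223665×0.29872783 = 0.309735
  M+8: 0.39074206×0.20560783 + 0.14223665×0.49566433 = 0.150841
  M+10: 0.14223665×0.20560783 = 0.029245
Scale to base peak (0.316533) = 100: 10.3 : 50.9 : 100.0 : 97.9 : 47.7 : 9.2

10.3 : 50.9 : 100.0 : 97.9 : 47.7 : 9.2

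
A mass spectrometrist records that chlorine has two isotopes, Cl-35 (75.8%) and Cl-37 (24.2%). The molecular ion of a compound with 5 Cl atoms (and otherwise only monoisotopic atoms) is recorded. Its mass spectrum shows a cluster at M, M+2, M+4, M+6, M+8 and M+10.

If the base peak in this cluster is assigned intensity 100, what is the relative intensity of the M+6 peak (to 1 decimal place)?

20.4

Term probabilities: M 0.2502, M+2 0.3994, M+4 0.2551, M+6 0.0814, M+8 0.0130, M+10 0.0008. Base peak = M+2.
P(M+2) = C(5,1) × 0.758^4 × 0.242^1 = 5 × 0.33012379 × 0.2420 = 0.399450 (base)
P(M+6) = C(5,3) × 0.758^2 × 0.242^3 = 10 × 0.574564 × 0.01417249 = 0.081430
Relative intensity = 0.081430 / 0.399450 × 100 = 20.4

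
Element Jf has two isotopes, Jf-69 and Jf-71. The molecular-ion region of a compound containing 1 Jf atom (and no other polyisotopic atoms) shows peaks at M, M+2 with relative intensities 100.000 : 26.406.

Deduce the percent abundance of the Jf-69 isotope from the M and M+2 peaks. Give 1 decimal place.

Write p for the Jf-69 fraction. I(M+2)/I(M) = [C(1,1)·p^0·(1−p)] / p^1 = 1·(1−p)/p = 26.406/100.000 = 0.2641
(1−p)/p = 0.2641/1 = 0.2641  ⇒  p = 1/(1 + 0.2641) = 0.7911
Jf-69: 79.1%, Jf-71: 20.9%.

79.1%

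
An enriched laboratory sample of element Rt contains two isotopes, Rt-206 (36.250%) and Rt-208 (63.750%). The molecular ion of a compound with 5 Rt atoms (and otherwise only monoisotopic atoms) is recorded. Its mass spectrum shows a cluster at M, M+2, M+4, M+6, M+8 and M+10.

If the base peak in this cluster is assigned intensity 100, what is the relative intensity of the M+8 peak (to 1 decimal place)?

Binomial terms of (0.36250 + 0.63750)^5: M 0.0063, M+2 0.0550, M+4 0.1936, M+6 0.3405, M+8 0.2994, M+10 0.1053 → M+6 is the base peak.
P(M+6) = C(5,3) × 0.36250^2 × 0.63750^3 = 10 × 0.13140625 × 0.25908398 = 0.340453 (base)
P(M+8) = C(5,4) × 0.36250^1 × 0.63750^4 = 5 × 0.3625 × 0.16516604 = 0.299363
Relative intensity = 0.299363 / 0.340453 × 100 = 87.9

87.9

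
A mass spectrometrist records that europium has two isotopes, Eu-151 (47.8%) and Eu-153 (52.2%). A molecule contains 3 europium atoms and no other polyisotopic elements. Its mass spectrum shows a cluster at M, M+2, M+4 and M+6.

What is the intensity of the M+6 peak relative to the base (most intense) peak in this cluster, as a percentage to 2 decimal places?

36.40%

(0.478 + 0.522)^3 gives M 0.1092, M+2 0.3578, M+4 0.3907, M+6 0.1422; the largest is M+4.
P(M+4) = C(3,2) × 0.478^1 × 0.522^2 = 3 × 0.4780 × 0.272484 = 0.390742 (base)
P(M+6) = C(3,3) × 0.478^0 × 0.522^3 = 1 × 1.0000 × 0.14223665 = 0.142237
Relative intensity = 0.142237 / 0.390742 × 100 = 36.40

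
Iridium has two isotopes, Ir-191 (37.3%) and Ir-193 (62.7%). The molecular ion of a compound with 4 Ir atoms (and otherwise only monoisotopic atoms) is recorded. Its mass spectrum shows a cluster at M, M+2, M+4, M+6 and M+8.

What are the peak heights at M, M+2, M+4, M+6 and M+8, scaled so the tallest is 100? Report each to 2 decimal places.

The 4 Ir atoms are independent, so intensities follow the terms of (0.373 + 0.627)^4.
P(M) = 0.373^4 = 0.019357
P(M+2) = 4 × 0.373^3 × 0.627^1 = 0.130153
P(M+4) = 6 × 0.373^2 × 0.627^2 = 0.328174
P(M+6) = 4 × 0.373^1 × 0.627^3 = 0.367766
P(M+8) = 0.627^4 = 0.154550
The M+6 peak is largest (0.367766); scaling to 100 gives 5.26 : 35.39 : 89.23 : 100.00 : 42.02.

5.26 : 35.39 : 89.23 : 100.00 : 42.02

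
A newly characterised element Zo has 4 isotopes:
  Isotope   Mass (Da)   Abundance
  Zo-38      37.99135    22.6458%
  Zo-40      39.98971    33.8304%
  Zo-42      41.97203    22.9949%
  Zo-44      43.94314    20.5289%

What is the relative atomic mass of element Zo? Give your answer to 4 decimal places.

40.8046 Da

Average mass = Σ (abundance × isotope mass) = 0.226458 × 37.99135 + 0.338304 × 39.98971 + 0.229949 × 41.97203 + 0.205289 × 43.94314
= 8.603445 + 13.528679 + 9.651426 + 9.021043 = 40.804593 Da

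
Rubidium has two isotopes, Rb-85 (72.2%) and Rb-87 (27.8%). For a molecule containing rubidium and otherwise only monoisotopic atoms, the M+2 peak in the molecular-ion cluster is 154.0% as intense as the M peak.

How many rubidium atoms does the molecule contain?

4

For n independent Rb atoms, I(M+2)/I(M) = n · (abundance Rb-87) / (abundance Rb-85) = n · 0.278/0.722.
n = 1.540 × 0.722/0.278 = 4.00 ≈ 4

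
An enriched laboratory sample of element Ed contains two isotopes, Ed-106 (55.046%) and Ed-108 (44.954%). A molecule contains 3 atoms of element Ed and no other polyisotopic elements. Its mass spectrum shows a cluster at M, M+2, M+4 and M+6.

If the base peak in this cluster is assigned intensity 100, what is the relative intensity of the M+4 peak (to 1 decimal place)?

81.7

Binomial terms of (0.55046 + 0.44954)^3: M 0.1668, M+2 0.4086, M+4 0.3337, M+6 0.0908 → M+2 is the base peak.
P(M+2) = C(3,1) × 0.55046^2 × 0.44954^1 = 3 × 0.30300621 × 0.44954 = 0.408640 (base)
P(M+4) = C(3,2) × 0.55046^1 × 0.44954^2 = 3 × 0.55046 × 0.20208621 = 0.333721
Relative intensity = 0.333721 / 0.408640 × 100 = 81.7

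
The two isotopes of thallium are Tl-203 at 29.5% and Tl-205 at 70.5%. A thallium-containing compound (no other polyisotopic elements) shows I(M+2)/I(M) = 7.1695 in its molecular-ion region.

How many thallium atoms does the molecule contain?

3

The M+2/M ratio from n Tl atoms is n · q/p = n · 0.705/0.295.
n = 7.1695 × 0.295/0.705 = 3.00 ≈ 3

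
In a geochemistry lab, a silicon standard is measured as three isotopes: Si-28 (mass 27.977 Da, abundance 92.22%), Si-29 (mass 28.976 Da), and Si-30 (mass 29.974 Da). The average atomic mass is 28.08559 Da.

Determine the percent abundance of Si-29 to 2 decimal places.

Let x and y be the fractions of Si-29 and Si-30. Then x + y = 1 − 0.9222 = 0.0778 and 28.976x + 29.974y = 28.08559 − 0.9222×27.977 = 2.2852006.
Substituting: 28.976x + 29.974(0.0778 − x) = 2.2852006
(28.976 − 29.974)x = -0.0467766  ⇒  x = 0.04687, y = 0.03093
Si-29: 4.69%, Si-30: 3.09%.

4.69%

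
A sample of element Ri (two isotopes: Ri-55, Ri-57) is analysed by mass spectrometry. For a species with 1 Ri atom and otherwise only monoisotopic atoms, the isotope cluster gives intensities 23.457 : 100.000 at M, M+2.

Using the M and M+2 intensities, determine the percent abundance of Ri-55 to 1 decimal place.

Let p = fractional abundance of Ri-55. I(M+2)/I(M) = [C(1,1)·p^0·(1−p)] / p^1 = 1·(1−p)/p = 100.000/23.457 = 4.2631
(1−p)/p = 4.2631/1 = 4.2631  ⇒  p = 1/(1 + 4.2631) = 0.1900
Ri-55: 19.0%, Ri-57: 81.0%.

19.0%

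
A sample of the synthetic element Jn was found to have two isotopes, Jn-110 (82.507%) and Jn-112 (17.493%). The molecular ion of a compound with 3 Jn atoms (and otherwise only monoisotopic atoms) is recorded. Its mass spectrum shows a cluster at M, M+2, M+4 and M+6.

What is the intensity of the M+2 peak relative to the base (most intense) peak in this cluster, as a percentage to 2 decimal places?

Term probabilities: M 0.5617, M+2 0.3572, M+4 0.0757, M+6 0.0054. Base peak = M.
P(M) = C(3,0) × 0.82507^3 × 0.17493^0 = 1 × 0.56165857 × 1.0000 = 0.561659 (base)
P(M+2) = C(3,1) × 0.82507^2 × 0.17493^1 = 3 × 0.6807405 × 0.17493 = 0.357246
Relative intensity = 0.357246 / 0.561659 × 100 = 63.61

63.61%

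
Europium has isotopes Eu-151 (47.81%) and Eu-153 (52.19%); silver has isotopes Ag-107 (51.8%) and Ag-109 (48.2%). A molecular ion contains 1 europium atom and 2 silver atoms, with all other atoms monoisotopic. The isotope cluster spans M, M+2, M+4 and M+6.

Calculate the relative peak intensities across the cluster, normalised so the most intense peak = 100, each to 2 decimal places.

33.87 : 100.00 : 98.13 : 32.01

Europium pattern (n=1): 0.4781 : 0.5219
Silver pattern (n=2): 0.268324 : 0.499352 : 0.232324
Convolve the two distributions (both contribute in 2-u steps):
  M: 0.4781×0.268324 = 0.128286
  M+2: 0.4781×0.499352 + 0.5219×0.268324 = 0.378778
  M+4: 0.4781×0.232324 + 0.5219×0.499352 = 0.371686
  M+6: 0.5219×0.232324 = 0.121250
Scale to base peak (0.378778) = 100: 33.87 : 100.00 : 98.13 : 32.01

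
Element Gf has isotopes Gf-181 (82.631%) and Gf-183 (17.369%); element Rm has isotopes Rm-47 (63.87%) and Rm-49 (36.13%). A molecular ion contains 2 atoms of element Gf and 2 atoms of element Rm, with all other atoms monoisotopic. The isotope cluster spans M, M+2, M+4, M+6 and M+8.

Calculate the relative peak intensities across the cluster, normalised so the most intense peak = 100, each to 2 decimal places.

64.44 : 100.00 : 54.12 : 11.89 : 0.91

Element Gf pattern (n=2): 0.68278822 : 0.28704357 : 0.03016822
Element Rm pattern (n=2): 0.40793769 : 0.46152462 : 0.13053769
Convolve the two distributions (both contribute in 2-u steps):
  M: 0.68278822×0.40793769 = 0.278535
  M+2: 0.68278822×0.46152462 + 0.28704357×0.40793769 = 0.432219
  M+4: 0.68278822×0.13053769 + 0.28704357×0.46152462 + 0.03016822×0.40793769 = 0.233914
  M+6: 0.28704357×0.13053769 + 0.03016822×0.46152462 = 0.051393
  M+8: 0.03016822×0.13053769 = 0.003938
Scale to base peak (0.432219) = 100: 64.44 : 100.00 : 54.12 : 11.89 : 0.91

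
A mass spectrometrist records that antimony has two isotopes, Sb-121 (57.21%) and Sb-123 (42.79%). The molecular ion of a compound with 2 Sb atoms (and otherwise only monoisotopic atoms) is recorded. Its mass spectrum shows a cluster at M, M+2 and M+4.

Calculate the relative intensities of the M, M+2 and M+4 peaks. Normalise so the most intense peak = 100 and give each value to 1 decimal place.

The 2 Sb atoms are independent, so intensities follow the terms of (0.5721 + 0.4279)^2.
P(M) = 0.5721^2 = 0.327298
P(M+2) = 2 × 0.5721^1 × 0.4279^1 = 0.489603
P(M+4) = 0.4279^2 = 0.183098
The M+2 peak is largest (0.489603); scaling to 100 gives 66.8 : 100.0 : 37.4.

66.8 : 100.0 : 37.4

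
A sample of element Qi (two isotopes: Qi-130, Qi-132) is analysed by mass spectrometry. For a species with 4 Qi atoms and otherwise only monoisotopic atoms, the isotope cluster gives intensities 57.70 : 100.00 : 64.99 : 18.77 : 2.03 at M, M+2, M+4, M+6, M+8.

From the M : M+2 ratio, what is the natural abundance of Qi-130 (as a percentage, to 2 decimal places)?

69.77%

Let p = fractional abundance of Qi-130. I(M+2)/I(M) = [C(4,1)·p^3·(1−p)] / p^4 = 4·(1−p)/p = 100.00/57.70 = 1.7331
(1−p)/p = 1.7331/4 = 0.4333  ⇒  p = 1/(1 + 0.4333) = 0.6977
Qi-130: 69.77%, Qi-132: 30.23%.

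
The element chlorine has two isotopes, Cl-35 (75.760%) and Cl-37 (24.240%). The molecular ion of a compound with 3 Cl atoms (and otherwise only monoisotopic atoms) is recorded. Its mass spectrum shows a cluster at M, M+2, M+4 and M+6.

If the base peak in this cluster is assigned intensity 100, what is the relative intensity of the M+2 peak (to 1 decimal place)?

Binomial terms of (0.75760 + 0.24240)^3: M 0.4348, M+2 0.4174, M+4 0.1335, M+6 0.0142 → M is the base peak.
P(M) = C(3,0) × 0.75760^3 × 0.24240^0 = 1 × 0.4348304 × 1.0000 = 0.434830 (base)
P(M+2) = C(3,1) × 0.75760^2 × 0.24240^1 = 3 × 0.57395776 × 0.2424 = 0.417382
Relative intensity = 0.417382 / 0.434830 × 100 = 96.0

96.0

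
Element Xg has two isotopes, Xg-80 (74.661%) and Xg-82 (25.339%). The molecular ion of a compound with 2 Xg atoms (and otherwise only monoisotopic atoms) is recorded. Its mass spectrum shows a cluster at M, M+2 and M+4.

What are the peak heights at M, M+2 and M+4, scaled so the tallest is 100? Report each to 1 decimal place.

Expanding (0.74661 + 0.25339)^2:
P(M) = 0.74661^2 = 0.557426
P(M+2) = 2 × 0.74661^1 × 0.25339^1 = 0.378367
P(M+4) = 0.25339^2 = 0.064206
The M peak is largest (0.557426); scaling to 100 gives 100.0 : 67.9 : 11.5.

100.0 : 67.9 : 11.5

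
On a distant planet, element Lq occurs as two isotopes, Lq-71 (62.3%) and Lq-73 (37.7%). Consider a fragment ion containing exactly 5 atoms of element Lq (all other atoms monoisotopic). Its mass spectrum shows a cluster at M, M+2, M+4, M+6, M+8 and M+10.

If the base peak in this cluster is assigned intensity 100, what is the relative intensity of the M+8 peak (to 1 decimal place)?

18.3

(0.623 + 0.377)^5 gives M 0.0939, M+2 0.2840, M+4 0.3437, M+6 0.2080, M+8 0.0629, M+10 0.0076; the largest is M+4.
P(M+4) = C(5,2) × 0.623^3 × 0.377^2 = 10 × 0.24180437 × 0.142129 = 0.343674 (base)
P(M+8) = C(5,4) × 0.623^1 × 0.377^4 = 5 × 0.6230 × 0.02020065 = 0.062925
Relative intensity = 0.062925 / 0.343674 × 100 = 18.3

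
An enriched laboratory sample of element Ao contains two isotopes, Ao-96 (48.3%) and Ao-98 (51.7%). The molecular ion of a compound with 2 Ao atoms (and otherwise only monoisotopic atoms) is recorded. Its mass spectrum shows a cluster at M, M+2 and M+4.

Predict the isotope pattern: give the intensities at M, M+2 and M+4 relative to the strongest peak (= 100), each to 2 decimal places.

The 2 Ao atoms are independent, so intensities follow the terms of (0.483 + 0.517)^2.
P(M) = 0.483^2 = 0.233289
P(M+2) = 2 × 0.483^1 × 0.517^1 = 0.499422
P(M+4) = 0.517^2 = 0.267289
The M+2 peak is largest (0.499422); scaling to 100 gives 46.71 : 100.00 : 53.52.

46.71 : 100.00 : 53.52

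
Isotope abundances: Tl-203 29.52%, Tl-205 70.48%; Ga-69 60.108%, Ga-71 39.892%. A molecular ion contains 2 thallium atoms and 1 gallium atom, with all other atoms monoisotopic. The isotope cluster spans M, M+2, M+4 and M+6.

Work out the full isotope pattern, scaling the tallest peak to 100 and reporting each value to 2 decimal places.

11.27 : 61.32 : 100.00 : 42.65

Thallium pattern (n=2): 0.08714304 : 0.41611392 : 0.49674304
Gallium pattern (n=1): 0.60108 : 0.39892
Convolve the two distributions (both contribute in 2-u steps):
  M: 0.08714304×0.60108 = 0.052380
  M+2: 0.08714304×0.39892 + 0.41611392×0.60108 = 0.284881
  M+4: 0.41611392×0.39892 + 0.49674304×0.60108 = 0.464578
  M+6: 0.49674304×0.39892 = 0.198161
Scale to base peak (0.464578) = 100: 11.27 : 61.32 : 100.00 : 42.65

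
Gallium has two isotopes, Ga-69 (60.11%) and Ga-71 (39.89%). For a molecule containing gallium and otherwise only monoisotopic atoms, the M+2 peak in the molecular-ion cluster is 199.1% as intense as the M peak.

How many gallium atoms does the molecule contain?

3

With n Ga atoms, P(M+2)/P(M) = C(n,1)·p^(n−1)q / p^n = n·q/p = n · 0.3989/0.6011.
n = 1.991 × 0.6011/0.3989 = 3.00 ≈ 3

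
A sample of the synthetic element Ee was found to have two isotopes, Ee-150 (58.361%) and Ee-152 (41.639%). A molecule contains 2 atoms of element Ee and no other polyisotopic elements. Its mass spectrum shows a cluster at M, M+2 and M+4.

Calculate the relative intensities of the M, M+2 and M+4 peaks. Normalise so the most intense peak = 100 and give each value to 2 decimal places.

Expanding (0.58361 + 0.41639)^2:
P(M) = 0.58361^2 = 0.340601
P(M+2) = 2 × 0.58361^1 × 0.41639^1 = 0.486019
P(M+4) = 0.41639^2 = 0.173381
The M+2 peak is largest (0.486019); scaling to 100 gives 70.08 : 100.00 : 35.67.

70.08 : 100.00 : 35.67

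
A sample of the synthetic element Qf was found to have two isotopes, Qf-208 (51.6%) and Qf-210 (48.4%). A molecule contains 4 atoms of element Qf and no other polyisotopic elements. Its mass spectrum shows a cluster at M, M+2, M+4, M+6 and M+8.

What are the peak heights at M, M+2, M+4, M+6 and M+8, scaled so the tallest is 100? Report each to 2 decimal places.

18.94 : 71.07 : 100.00 : 62.53 : 14.66

Expanding (0.516 + 0.484)^4:
P(M) = 0.516^4 = 0.070892
P(M+2) = 4 × 0.516^3 × 0.484^1 = 0.265983
P(M+4) = 6 × 0.516^2 × 0.484^2 = 0.374232
P(M+6) = 4 × 0.516^1 × 0.484^3 = 0.234016
P(M+8) = 0.484^4 = 0.054876
The M+4 peak is largest (0.374232); scaling to 100 gives 18.94 : 71.07 : 100.00 : 62.53 : 14.66.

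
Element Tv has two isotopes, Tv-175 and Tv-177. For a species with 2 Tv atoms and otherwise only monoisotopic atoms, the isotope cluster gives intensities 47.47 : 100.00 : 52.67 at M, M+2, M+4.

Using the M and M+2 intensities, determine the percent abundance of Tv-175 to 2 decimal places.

Let p = fractional abundance of Tv-175. I(M+2)/I(M) = [C(2,1)·p^1·(1−p)] / p^2 = 2·(1−p)/p = 100.00/47.47 = 2.1066
(1−p)/p = 2.1066/2 = 1.0533  ⇒  p = 1/(1 + 1.0533) = 0.4870
Tv-175: 48.70%, Tv-177: 51.30%.

48.70%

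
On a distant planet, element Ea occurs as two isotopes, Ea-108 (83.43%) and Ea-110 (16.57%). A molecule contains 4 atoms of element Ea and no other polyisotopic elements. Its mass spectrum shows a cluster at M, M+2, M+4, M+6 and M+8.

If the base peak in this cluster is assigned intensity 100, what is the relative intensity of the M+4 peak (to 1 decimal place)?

Binomial terms of (0.8343 + 0.1657)^4: M 0.4845, M+2 0.3849, M+4 0.1147, M+6 0.0152, M+8 0.0008 → M is the base peak.
P(M) = C(4,0) × 0.8343^4 × 0.1657^0 = 1 × 0.48449464 × 1.0000 = 0.484495 (base)
P(M+4) = C(4,2) × 0.8343^2 × 0.1657^2 = 6 × 0.69605649 × 0.02745649 = 0.114668
Relative intensity = 0.114668 / 0.484495 × 100 = 23.7

23.7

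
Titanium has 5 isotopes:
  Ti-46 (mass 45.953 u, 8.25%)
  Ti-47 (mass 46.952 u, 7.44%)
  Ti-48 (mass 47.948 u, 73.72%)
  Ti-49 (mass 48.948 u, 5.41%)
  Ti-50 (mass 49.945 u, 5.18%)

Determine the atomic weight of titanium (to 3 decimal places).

47.867 u

Weight each isotope mass by its fractional abundance: 0.0825 × 45.953 + 0.0744 × 46.952 + 0.7372 × 47.948 + 0.0541 × 48.948 + 0.0518 × 49.945
= 3.7911 + 3.4932 + 35.3473 + 2.6481 + 2.5872 = 47.8669 u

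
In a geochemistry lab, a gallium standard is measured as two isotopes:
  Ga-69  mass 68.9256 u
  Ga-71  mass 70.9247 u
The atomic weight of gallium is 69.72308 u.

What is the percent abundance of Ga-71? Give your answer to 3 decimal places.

Writing the weighted mean with unknown fraction x of Ga-69:
68.9256·x + 70.9247·(1 − x) = 69.72308
(68.9256 − 70.9247)·x = 69.72308 − 70.9247
x = -1.20162 / -1.9991 = 0.60108 → 60.108% Ga-69, 39.892% Ga-71.

39.892%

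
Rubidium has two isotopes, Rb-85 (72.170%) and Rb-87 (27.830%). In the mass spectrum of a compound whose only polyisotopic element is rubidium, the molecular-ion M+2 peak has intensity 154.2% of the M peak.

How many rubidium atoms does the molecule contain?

4

The M+2/M ratio from n Rb atoms is n · q/p = n · 0.27830/0.72170.
n = 1.542 × 0.72170/0.27830 = 4.00 ≈ 4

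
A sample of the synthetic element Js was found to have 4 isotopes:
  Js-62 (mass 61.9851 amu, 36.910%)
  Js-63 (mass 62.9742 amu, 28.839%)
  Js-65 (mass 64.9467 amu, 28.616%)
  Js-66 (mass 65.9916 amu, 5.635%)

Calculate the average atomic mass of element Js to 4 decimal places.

63.3436 amu

Ar = Σ fᵢ·mᵢ = 0.36910 × 61.9851 + 0.28839 × 62.9742 + 0.28616 × 64.9467 + 0.05635 × 65.9916
= 22.87870 + 18.16113 + 18.58515 + 3.71863 = 63.34361 amu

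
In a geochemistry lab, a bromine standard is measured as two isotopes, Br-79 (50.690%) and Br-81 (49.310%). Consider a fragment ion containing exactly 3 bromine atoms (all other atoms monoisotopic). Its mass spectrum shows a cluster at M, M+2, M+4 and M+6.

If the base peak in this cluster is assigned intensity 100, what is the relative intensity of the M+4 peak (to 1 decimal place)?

97.3

Binomial terms of (0.50690 + 0.49310)^3: M 0.1302, M+2 0.3801, M+4 0.3698, M+6 0.1199 → M+2 is the base peak.
P(M+2) = C(3,1) × 0.50690^2 × 0.49310^1 = 3 × 0.25694761 × 0.4931 = 0.380103 (base)
P(M+4) = C(3,2) × 0.50690^1 × 0.49310^2 = 3 × 0.5069 × 0.24314761 = 0.369755
Relative intensity = 0.369755 / 0.380103 × 100 = 97.3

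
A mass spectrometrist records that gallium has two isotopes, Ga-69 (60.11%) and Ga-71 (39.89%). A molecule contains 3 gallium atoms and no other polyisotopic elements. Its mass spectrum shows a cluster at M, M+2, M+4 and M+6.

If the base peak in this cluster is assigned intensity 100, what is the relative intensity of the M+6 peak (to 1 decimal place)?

14.7

Term probabilities: M 0.2172, M+2 0.4324, M+4 0.2869, M+6 0.0635. Base peak = M+2.
P(M+2) = C(3,1) × 0.6011^2 × 0.3989^1 = 3 × 0.36132121 × 0.3989 = 0.432393 (base)
P(M+6) = C(3,3) × 0.6011^0 × 0.3989^3 = 1 × 1.0000 × 0.06347345 = 0.063473
Relative intensity = 0.063473 / 0.432393 × 100 = 14.7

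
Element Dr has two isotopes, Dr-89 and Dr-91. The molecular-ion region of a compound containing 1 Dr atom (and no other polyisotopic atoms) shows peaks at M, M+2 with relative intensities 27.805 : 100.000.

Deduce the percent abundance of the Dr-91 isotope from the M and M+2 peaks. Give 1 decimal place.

78.2%

If p is the fraction of Dr that is Dr-89, then I(M+2)/I(M) = [C(1,1)·p^0·(1−p)] / p^1 = 1·(1−p)/p = 100.000/27.805 = 3.5965
(1−p)/p = 3.5965/1 = 3.5965  ⇒  p = 1/(1 + 3.5965) = 0.2176
Dr-89: 21.8%, Dr-91: 78.2%.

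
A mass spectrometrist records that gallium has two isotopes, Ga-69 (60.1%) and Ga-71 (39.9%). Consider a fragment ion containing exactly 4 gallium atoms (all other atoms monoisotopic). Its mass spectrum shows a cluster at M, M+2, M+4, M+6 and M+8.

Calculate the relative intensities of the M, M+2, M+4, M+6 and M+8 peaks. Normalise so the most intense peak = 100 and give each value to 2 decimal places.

Each Ga atom is independently Ga-69 (p = 0.601) or Ga-71 (q = 0.399); the cluster is the binomial expansion (p + q)^4.
P(M) = 0.601^4 = 0.130466
P(M+2) = 4 × 0.601^3 × 0.399^1 = 0.346463
P(M+4) = 6 × 0.601^2 × 0.399^2 = 0.345021
P(M+6) = 4 × 0.601^1 × 0.399^3 = 0.152705
P(M+8) = 0.399^4 = 0.025345
The M+2 peak is largest (0.346463); scaling to 100 gives 37.66 : 100.00 : 99.58 : 44.08 : 7.32.

37.66 : 100.00 : 99.58 : 44.08 : 7.32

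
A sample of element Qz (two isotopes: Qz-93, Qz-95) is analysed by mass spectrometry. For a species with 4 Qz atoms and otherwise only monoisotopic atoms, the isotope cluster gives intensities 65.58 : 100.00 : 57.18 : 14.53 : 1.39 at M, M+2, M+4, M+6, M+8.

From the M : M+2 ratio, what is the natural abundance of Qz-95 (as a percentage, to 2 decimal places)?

Let p = fractional abundance of Qz-93. I(M+2)/I(M) = [C(4,1)·p^3·(1−p)] / p^4 = 4·(1−p)/p = 100.00/65.58 = 1.5249
(1−p)/p = 1.5249/4 = 0.3812  ⇒  p = 1/(1 + 0.3812) = 0.7240
Qz-93: 72.40%, Qz-95: 27.60%.

27.60%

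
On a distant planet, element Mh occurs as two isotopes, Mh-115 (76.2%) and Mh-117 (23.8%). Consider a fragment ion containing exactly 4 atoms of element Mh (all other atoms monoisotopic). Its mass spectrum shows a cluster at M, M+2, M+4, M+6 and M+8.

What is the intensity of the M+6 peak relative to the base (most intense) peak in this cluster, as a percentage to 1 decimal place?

9.8%

(0.762 + 0.238)^4 gives M 0.3371, M+2 0.4212, M+4 0.1973, M+6 0.0411, M+8 0.0032; the largest is M+2.
P(M+2) = C(4,1) × 0.762^3 × 0.238^1 = 4 × 0.44245073 × 0.2380 = 0.421213 (base)
P(M+6) = C(4,3) × 0.762^1 × 0.238^3 = 4 × 0.7620 × 0.01348127 = 0.041091
Relative intensity = 0.041091 / 0.421213 × 100 = 9.8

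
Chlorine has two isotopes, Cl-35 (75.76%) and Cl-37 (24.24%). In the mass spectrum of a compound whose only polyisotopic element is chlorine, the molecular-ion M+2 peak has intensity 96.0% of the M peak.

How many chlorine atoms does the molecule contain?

3

With n Cl atoms, P(M+2)/P(M) = C(n,1)·p^(n−1)q / p^n = n·q/p = n · 0.2424/0.7576.
n = 0.960 × 0.7576/0.2424 = 3.00 ≈ 3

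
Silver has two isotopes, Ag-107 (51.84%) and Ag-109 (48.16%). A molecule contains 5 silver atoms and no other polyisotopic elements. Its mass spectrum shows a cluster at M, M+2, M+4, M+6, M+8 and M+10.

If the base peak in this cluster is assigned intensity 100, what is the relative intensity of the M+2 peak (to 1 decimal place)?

(0.5184 + 0.4816)^5 gives M 0.0374, M+2 0.1739, M+4 0.3231, M+6 0.3002, M+8 0.1394, M+10 0.0259; the largest is M+4.
P(M+4) = C(5,2) × 0.5184^3 × 0.4816^2 = 10 × 0.13931407 × 0.23193856 = 0.323123 (base)
P(M+2) = C(5,1) × 0.5184^4 × 0.4816^1 = 5 × 0.07222041 × 0.4816 = 0.173907
Relative intensity = 0.173907 / 0.323123 × 100 = 53.8

53.8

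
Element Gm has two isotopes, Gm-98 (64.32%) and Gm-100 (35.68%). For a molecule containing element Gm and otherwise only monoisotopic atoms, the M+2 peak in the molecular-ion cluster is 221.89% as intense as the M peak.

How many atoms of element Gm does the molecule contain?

4

With n Gm atoms, P(M+2)/P(M) = C(n,1)·p^(n−1)q / p^n = n·q/p = n · 0.3568/0.6432.
n = 2.2189 × 0.6432/0.3568 = 4.00 ≈ 4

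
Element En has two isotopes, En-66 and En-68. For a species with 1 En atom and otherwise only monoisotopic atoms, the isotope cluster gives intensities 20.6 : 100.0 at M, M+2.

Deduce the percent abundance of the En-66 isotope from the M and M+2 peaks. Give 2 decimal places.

17.08%

Let p = fractional abundance of En-66. I(M+2)/I(M) = [C(1,1)·p^0·(1−p)] / p^1 = 1·(1−p)/p = 100.0/20.6 = 4.8544
(1−p)/p = 4.8544/1 = 4.8544  ⇒  p = 1/(1 + 4.8544) = 0.1708
En-66: 17.08%, En-68: 82.92%.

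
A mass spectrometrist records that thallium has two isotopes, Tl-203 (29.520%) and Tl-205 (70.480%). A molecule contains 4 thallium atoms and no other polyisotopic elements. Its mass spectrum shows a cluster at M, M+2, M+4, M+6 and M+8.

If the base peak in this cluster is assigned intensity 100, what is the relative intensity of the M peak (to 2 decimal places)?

Term probabilities: M 0.0076, M+2 0.0725, M+4 0.2597, M+6 0.4134, M+8 0.2468. Base peak = M+6.
P(M+6) = C(4,3) × 0.29520^1 × 0.70480^3 = 4 × 0.2952 × 0.35010449 = 0.413403 (base)
P(M) = C(4,0) × 0.29520^4 × 0.70480^0 = 1 × 0.00759391 × 1.0000 = 0.007594
Relative intensity = 0.007594 / 0.413403 × 100 = 1.84

1.84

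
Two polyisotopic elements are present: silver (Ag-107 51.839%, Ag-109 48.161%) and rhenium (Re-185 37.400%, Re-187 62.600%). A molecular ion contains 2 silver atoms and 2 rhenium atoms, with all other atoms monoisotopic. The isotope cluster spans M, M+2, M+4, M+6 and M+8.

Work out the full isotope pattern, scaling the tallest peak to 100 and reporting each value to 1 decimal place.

Silver pattern (n=2): 0.26872819 : 0.49932362 : 0.23194819
Rhenium pattern (n=2): 0.139876 : 0.468248 : 0.391876
Convolve the two distributions (both contribute in 2-u steps):
  M: 0.26872819×0.139876 = 0.037589
  M+2: 0.26872819×0.468248 + 0.49932362×0.139876 = 0.195675
  M+4: 0.26872819×0.391876 + 0.49932362×0.468248 + 0.23194819×0.139876 = 0.371559
  M+6: 0.49932362×0.391876 + 0.23194819×0.468248 = 0.304282
  M+8: 0.23194819×0.391876 = 0.090895
Scale to base peak (0.371559) = 100: 10.1 : 52.7 : 100.0 : 81.9 : 24.5

10.1 : 52.7 : 100.0 : 81.9 : 24.5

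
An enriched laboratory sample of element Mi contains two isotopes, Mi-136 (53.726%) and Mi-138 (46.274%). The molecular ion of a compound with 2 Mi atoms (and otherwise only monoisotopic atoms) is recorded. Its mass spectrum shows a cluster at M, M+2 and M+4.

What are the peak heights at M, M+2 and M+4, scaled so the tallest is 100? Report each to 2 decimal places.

58.05 : 100.00 : 43.06

The 2 Mi atoms are independent, so intensities follow the terms of (0.53726 + 0.46274)^2.
P(M) = 0.53726^2 = 0.288648
P(M+2) = 2 × 0.53726^1 × 0.46274^1 = 0.497223
P(M+4) = 0.46274^2 = 0.214128
The M+2 peak is largest (0.497223); scaling to 100 gives 58.05 : 100.00 : 43.06.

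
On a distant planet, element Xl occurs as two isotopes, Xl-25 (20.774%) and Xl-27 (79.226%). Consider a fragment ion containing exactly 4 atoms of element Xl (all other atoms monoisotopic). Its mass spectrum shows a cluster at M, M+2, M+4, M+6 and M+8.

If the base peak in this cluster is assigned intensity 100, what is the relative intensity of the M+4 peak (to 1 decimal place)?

Term probabilities: M 0.0019, M+2 0.0284, M+4 0.1625, M+6 0.4132, M+8 0.3940. Base peak = M+6.
P(M+6) = C(4,3) × 0.20774^1 × 0.79226^3 = 4 × 0.20774 × 0.49728251 = 0.413222 (base)
P(M+4) = C(4,2) × 0.20774^2 × 0.79226^2 = 6 × 0.04315591 × 0.62767591 = 0.162528
Relative intensity = 0.162528 / 0.413222 × 100 = 39.3

39.3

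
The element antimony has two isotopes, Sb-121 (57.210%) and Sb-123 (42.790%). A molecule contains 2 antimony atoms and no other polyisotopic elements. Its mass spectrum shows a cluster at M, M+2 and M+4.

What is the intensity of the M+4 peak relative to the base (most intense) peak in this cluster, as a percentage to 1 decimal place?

37.4%

Binomial terms of (0.57210 + 0.42790)^2: M 0.3273, M+2 0.4896, M+4 0.1831 → M+2 is the base peak.
P(M+2) = C(2,1) × 0.57210^1 × 0.42790^1 = 2 × 0.5721 × 0.4279 = 0.489603 (base)
P(M+4) = C(2,2) × 0.57210^0 × 0.42790^2 = 1 × 1.0000 × 0.18309841 = 0.183098
Relative intensity = 0.183098 / 0.489603 × 100 = 37.4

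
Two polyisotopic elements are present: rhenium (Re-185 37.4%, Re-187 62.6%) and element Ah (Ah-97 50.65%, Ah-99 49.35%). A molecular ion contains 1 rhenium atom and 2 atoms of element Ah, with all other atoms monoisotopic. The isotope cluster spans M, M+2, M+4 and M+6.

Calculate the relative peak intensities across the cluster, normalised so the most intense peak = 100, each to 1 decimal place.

23.7 : 86.0 : 100.0 : 37.7

Rhenium pattern (n=1): 0.3740 : 0.6260
Element Ah pattern (n=2): 0.25654225 : 0.4999155 : 0.24354225
Convolve the two distributions (both contribute in 2-u steps):
  M: 0.3740×0.25654225 = 0.095947
  M+2: 0.3740×0.4999155 + 0.6260×0.25654225 = 0.347564
  M+4: 0.3740×0.24354225 + 0.6260×0.4999155 = 0.404032
  M+6: 0.6260×0.24354225 = 0.152457
Scale to base peak (0.404032) = 100: 23.7 : 86.0 : 100.0 : 37.7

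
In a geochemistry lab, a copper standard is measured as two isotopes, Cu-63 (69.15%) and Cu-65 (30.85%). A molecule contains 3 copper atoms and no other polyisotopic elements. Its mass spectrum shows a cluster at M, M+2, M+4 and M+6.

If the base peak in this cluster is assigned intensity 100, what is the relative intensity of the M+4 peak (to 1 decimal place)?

44.6

Binomial terms of (0.6915 + 0.3085)^3: M 0.3307, M+2 0.4425, M+4 0.1974, M+6 0.0294 → M+2 is the base peak.
P(M+2) = C(3,1) × 0.6915^2 × 0.3085^1 = 3 × 0.47817225 × 0.3085 = 0.442548 (base)
P(M+4) = C(3,2) × 0.6915^1 × 0.3085^2 = 3 × 0.6915 × 0.09517225 = 0.197435
Relative intensity = 0.197435 / 0.442548 × 100 = 44.6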